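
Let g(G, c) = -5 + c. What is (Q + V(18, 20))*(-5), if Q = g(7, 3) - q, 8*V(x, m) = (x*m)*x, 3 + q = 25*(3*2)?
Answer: -3305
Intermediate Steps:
q = 147 (q = -3 + 25*(3*2) = -3 + 25*6 = -3 + 150 = 147)
V(x, m) = m*x²/8 (V(x, m) = ((x*m)*x)/8 = ((m*x)*x)/8 = (m*x²)/8 = m*x²/8)
Q = -149 (Q = (-5 + 3) - 1*147 = -2 - 147 = -149)
(Q + V(18, 20))*(-5) = (-149 + (⅛)*20*18²)*(-5) = (-149 + (⅛)*20*324)*(-5) = (-149 + 810)*(-5) = 661*(-5) = -3305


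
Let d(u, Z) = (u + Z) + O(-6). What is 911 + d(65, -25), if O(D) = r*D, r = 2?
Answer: 939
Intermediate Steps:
O(D) = 2*D
d(u, Z) = -12 + Z + u (d(u, Z) = (u + Z) + 2*(-6) = (Z + u) - 12 = -12 + Z + u)
911 + d(65, -25) = 911 + (-12 - 25 + 65) = 911 + 28 = 939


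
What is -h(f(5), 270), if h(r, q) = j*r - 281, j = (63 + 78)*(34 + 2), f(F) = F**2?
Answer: -126619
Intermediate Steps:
j = 5076 (j = 141*36 = 5076)
h(r, q) = -281 + 5076*r (h(r, q) = 5076*r - 281 = -281 + 5076*r)
-h(f(5), 270) = -(-281 + 5076*5**2) = -(-281 + 5076*25) = -(-281 + 126900) = -1*126619 = -126619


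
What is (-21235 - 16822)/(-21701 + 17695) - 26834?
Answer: -53649/2 ≈ -26825.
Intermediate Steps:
(-21235 - 16822)/(-21701 + 17695) - 26834 = -38057/(-4006) - 26834 = -38057*(-1/4006) - 26834 = 19/2 - 26834 = -53649/2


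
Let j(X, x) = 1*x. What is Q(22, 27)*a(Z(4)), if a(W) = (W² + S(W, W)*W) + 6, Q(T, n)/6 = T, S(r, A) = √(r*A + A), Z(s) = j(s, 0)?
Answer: 792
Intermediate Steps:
j(X, x) = x
Z(s) = 0
S(r, A) = √(A + A*r) (S(r, A) = √(A*r + A) = √(A + A*r))
Q(T, n) = 6*T
a(W) = 6 + W² + W*√(W*(1 + W)) (a(W) = (W² + √(W*(1 + W))*W) + 6 = (W² + W*√(W*(1 + W))) + 6 = 6 + W² + W*√(W*(1 + W)))
Q(22, 27)*a(Z(4)) = (6*22)*(6 + 0² + 0*√(0*(1 + 0))) = 132*(6 + 0 + 0*√(0*1)) = 132*(6 + 0 + 0*√0) = 132*(6 + 0 + 0*0) = 132*(6 + 0 + 0) = 132*6 = 792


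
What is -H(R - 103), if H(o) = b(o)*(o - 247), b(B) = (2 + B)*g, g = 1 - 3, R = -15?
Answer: 84680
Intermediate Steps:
g = -2
b(B) = -4 - 2*B (b(B) = (2 + B)*(-2) = -4 - 2*B)
H(o) = (-247 + o)*(-4 - 2*o) (H(o) = (-4 - 2*o)*(o - 247) = (-4 - 2*o)*(-247 + o) = (-247 + o)*(-4 - 2*o))
-H(R - 103) = -2*(-247 + (-15 - 103))*(-2 - (-15 - 103)) = -2*(-247 - 118)*(-2 - 1*(-118)) = -2*(-365)*(-2 + 118) = -2*(-365)*116 = -1*(-84680) = 84680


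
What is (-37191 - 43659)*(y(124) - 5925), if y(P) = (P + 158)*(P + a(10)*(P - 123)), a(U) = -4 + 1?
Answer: -2279727450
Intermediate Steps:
a(U) = -3
y(P) = (158 + P)*(369 - 2*P) (y(P) = (P + 158)*(P - 3*(P - 123)) = (158 + P)*(P - 3*(-123 + P)) = (158 + P)*(P + (369 - 3*P)) = (158 + P)*(369 - 2*P))
(-37191 - 43659)*(y(124) - 5925) = (-37191 - 43659)*((58302 - 2*124**2 + 53*124) - 5925) = -80850*((58302 - 2*15376 + 6572) - 5925) = -80850*((58302 - 30752 + 6572) - 5925) = -80850*(34122 - 5925) = -80850*28197 = -2279727450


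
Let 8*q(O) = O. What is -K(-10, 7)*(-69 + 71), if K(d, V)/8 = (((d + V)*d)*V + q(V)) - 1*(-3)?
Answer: -3422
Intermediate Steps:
q(O) = O/8
K(d, V) = 24 + V + 8*V*d*(V + d) (K(d, V) = 8*((((d + V)*d)*V + V/8) - 1*(-3)) = 8*((((V + d)*d)*V + V/8) + 3) = 8*(((d*(V + d))*V + V/8) + 3) = 8*((V*d*(V + d) + V/8) + 3) = 8*((V/8 + V*d*(V + d)) + 3) = 8*(3 + V/8 + V*d*(V + d)) = 24 + V + 8*V*d*(V + d))
-K(-10, 7)*(-69 + 71) = -(24 + 7 + 8*7*(-10)² + 8*(-10)*7²)*(-69 + 71) = -(24 + 7 + 8*7*100 + 8*(-10)*49)*2 = -(24 + 7 + 5600 - 3920)*2 = -1711*2 = -1*3422 = -3422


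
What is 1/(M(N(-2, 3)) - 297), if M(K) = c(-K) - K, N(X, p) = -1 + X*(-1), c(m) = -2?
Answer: -1/300 ≈ -0.0033333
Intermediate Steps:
N(X, p) = -1 - X
M(K) = -2 - K
1/(M(N(-2, 3)) - 297) = 1/((-2 - (-1 - 1*(-2))) - 297) = 1/((-2 - (-1 + 2)) - 297) = 1/((-2 - 1*1) - 297) = 1/((-2 - 1) - 297) = 1/(-3 - 297) = 1/(-300) = -1/300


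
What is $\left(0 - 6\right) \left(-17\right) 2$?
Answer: $204$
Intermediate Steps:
$\left(0 - 6\right) \left(-17\right) 2 = \left(-6\right) \left(-17\right) 2 = 102 \cdot 2 = 204$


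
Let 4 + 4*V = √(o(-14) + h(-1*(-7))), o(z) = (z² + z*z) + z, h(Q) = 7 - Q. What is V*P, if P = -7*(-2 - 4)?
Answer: -42 + 63*√42/2 ≈ 162.14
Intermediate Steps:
P = 42 (P = -7*(-6) = 42)
o(z) = z + 2*z² (o(z) = (z² + z²) + z = 2*z² + z = z + 2*z²)
V = -1 + 3*√42/4 (V = -1 + √(-14*(1 + 2*(-14)) + (7 - (-1)*(-7)))/4 = -1 + √(-14*(1 - 28) + (7 - 1*7))/4 = -1 + √(-14*(-27) + (7 - 7))/4 = -1 + √(378 + 0)/4 = -1 + √378/4 = -1 + (3*√42)/4 = -1 + 3*√42/4 ≈ 3.8606)
V*P = (-1 + 3*√42/4)*42 = -42 + 63*√42/2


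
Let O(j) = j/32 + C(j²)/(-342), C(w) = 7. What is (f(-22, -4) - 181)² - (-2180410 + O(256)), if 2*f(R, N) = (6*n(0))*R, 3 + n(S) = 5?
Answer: 779202889/342 ≈ 2.2784e+6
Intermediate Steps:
n(S) = 2 (n(S) = -3 + 5 = 2)
f(R, N) = 6*R (f(R, N) = ((6*2)*R)/2 = (12*R)/2 = 6*R)
O(j) = -7/342 + j/32 (O(j) = j/32 + 7/(-342) = j*(1/32) + 7*(-1/342) = j/32 - 7/342 = -7/342 + j/32)
(f(-22, -4) - 181)² - (-2180410 + O(256)) = (6*(-22) - 181)² - (-2180410 + (-7/342 + (1/32)*256)) = (-132 - 181)² - (-2180410 + (-7/342 + 8)) = (-313)² - (-2180410 + 2729/342) = 97969 - 1*(-745697491/342) = 97969 + 745697491/342 = 779202889/342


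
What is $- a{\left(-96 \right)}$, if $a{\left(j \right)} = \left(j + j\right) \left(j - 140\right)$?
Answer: $-45312$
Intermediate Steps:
$a{\left(j \right)} = 2 j \left(-140 + j\right)$
$- a{\left(-96 \right)} = - 2 \left(-96\right) \left(-140 - 96\right) = - 2 \left(-96\right) \left(-236\right) = \left(-1\right) 45312 = -45312$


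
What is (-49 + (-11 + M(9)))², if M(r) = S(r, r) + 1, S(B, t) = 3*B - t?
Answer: 1681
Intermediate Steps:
S(B, t) = -t + 3*B
M(r) = 1 + 2*r (M(r) = (-r + 3*r) + 1 = 2*r + 1 = 1 + 2*r)
(-49 + (-11 + M(9)))² = (-49 + (-11 + (1 + 2*9)))² = (-49 + (-11 + (1 + 18)))² = (-49 + (-11 + 19))² = (-49 + 8)² = (-41)² = 1681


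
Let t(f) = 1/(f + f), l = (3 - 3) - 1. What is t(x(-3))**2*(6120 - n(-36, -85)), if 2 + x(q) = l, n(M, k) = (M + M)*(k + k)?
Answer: -170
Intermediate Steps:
n(M, k) = 4*M*k (n(M, k) = (2*M)*(2*k) = 4*M*k)
l = -1 (l = 0 - 1 = -1)
x(q) = -3 (x(q) = -2 - 1 = -3)
t(f) = 1/(2*f)
t(x(-3))**2*(6120 - n(-36, -85)) = ((1/2)/(-3))**2*(6120 - 4*(-36)*(-85)) = ((1/2)*(-1/3))**2*(6120 - 1*12240) = (-1/6)**2*(6120 - 12240) = (1/36)*(-6120) = -170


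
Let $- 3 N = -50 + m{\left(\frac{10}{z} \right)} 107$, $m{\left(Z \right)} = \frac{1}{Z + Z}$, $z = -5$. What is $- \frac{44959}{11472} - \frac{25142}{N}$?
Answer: $- \frac{3474950701}{3521904} \approx -986.67$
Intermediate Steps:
$m{\left(Z \right)} = \frac{1}{2 Z}$
$N = \frac{307}{12}$ ($N = - \frac{-50 + \frac{1}{2 \frac{10}{-5}} \cdot 107}{3} = - \frac{-50 + \frac{1}{2 \cdot 10 \left(- \frac{1}{5}\right)} 107}{3} = - \frac{-50 + \frac{1}{2 \left(-2\right)} 107}{3} = - \frac{-50 + \frac{1}{2} \left(- \frac{1}{2}\right) 107}{3} = - \frac{-50 - \frac{107}{4}}{3} = \left(- \frac{1}{3}\right) \left(- \frac{307}{4}\right) = \frac{307}{12} \approx 25.583$)
$- \frac{44959}{11472} - \frac{25142}{N} = - \frac{44959}{11472} - \frac{25142}{\frac{307}{12}} = \left(-44959\right) \frac{1}{11472} - \frac{301704}{307} = - \frac{44959}{11472} - \frac{301704}{307} = - \frac{3474950701}{3521904}$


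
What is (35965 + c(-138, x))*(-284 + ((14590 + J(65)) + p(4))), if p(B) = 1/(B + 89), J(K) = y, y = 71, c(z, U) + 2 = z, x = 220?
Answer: 47900246150/93 ≈ 5.1506e+8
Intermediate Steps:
c(z, U) = -2 + z
J(K) = 71
p(B) = 1/(89 + B)
(35965 + c(-138, x))*(-284 + ((14590 + J(65)) + p(4))) = (35965 + (-2 - 138))*(-284 + ((14590 + 71) + 1/(89 + 4))) = (35965 - 140)*(-284 + (14661 + 1/93)) = 35825*(-284 + (14661 + 1/93)) = 35825*(-284 + 1363474/93) = 35825*(1337062/93) = 47900246150/93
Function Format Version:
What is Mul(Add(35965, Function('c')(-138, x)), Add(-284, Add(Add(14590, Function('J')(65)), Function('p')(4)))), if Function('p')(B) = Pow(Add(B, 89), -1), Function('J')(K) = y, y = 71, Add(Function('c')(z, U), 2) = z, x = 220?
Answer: Rational(47900246150, 93) ≈ 5.1506e+8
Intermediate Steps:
Function('c')(z, U) = Add(-2, z)
Function('J')(K) = 71
Function('p')(B) = Pow(Add(89, B), -1)
Mul(Add(35965, Function('c')(-138, x)), Add(-284, Add(Add(14590, Function('J')(65)), Function('p')(4)))) = Mul(Add(35965, Add(-2, -138)), Add(-284, Add(Add(14590, 71), Pow(Add(89, 4), -1)))) = Mul(Add(35965, -140), Add(-284, Add(14661, Pow(93, -1)))) = Mul(35825, Add(-284, Add(14661, Rational(1, 93)))) = Mul(35825, Add(-284, Rational(1363474, 93))) = Mul(35825, Rational(1337062, 93)) = Rational(47900246150, 93)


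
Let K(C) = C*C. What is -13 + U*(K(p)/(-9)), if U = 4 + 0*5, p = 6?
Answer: -29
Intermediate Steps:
U = 4 (U = 4 + 0 = 4)
K(C) = C²
-13 + U*(K(p)/(-9)) = -13 + 4*(6²/(-9)) = -13 + 4*(36*(-⅑)) = -13 + 4*(-4) = -13 - 16 = -29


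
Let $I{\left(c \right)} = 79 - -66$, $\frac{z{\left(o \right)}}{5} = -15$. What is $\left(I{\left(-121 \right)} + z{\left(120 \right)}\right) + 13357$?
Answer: $13427$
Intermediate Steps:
$z{\left(o \right)} = -75$ ($z{\left(o \right)} = 5 \left(-15\right) = -75$)
$I{\left(c \right)} = 145$ ($I{\left(c \right)} = 79 + 66 = 145$)
$\left(I{\left(-121 \right)} + z{\left(120 \right)}\right) + 13357 = \left(145 - 75\right) + 13357 = 70 + 13357 = 13427$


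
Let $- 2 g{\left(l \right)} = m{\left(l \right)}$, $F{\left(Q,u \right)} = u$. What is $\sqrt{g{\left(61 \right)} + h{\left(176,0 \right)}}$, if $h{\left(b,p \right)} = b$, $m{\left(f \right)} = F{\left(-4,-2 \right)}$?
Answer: $\sqrt{177} \approx 13.304$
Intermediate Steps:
$m{\left(f \right)} = -2$
$g{\left(l \right)} = 1$ ($g{\left(l \right)} = \left(- \frac{1}{2}\right) \left(-2\right) = 1$)
$\sqrt{g{\left(61 \right)} + h{\left(176,0 \right)}} = \sqrt{1 + 176} = \sqrt{177}$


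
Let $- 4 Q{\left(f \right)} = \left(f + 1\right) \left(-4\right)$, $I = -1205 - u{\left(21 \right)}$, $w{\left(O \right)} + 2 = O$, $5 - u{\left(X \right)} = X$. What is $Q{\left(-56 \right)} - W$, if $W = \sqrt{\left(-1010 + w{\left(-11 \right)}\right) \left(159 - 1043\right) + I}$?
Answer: $-55 - \sqrt{903143} \approx -1005.3$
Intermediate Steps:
$u{\left(X \right)} = 5 - X$
$w{\left(O \right)} = -2 + O$
$I = -1189$ ($I = -1205 - \left(5 - 21\right) = -1205 - -16 = -1205 + 16 = -1189$)
$Q{\left(f \right)} = 1 + f$ ($Q{\left(f \right)} = - \frac{\left(f + 1\right) \left(-4\right)}{4} = - \frac{\left(1 + f\right) \left(-4\right)}{4} = - \frac{-4 - 4 f}{4} = 1 + f$)
$W = \sqrt{903143}$ ($W = \sqrt{\left(-1010 - 13\right) \left(159 - 1043\right) - 1189} = \sqrt{\left(-1010 - 13\right) \left(-884\right) - 1189} = \sqrt{\left(-1023\right) \left(-884\right) - 1189} = \sqrt{904332 - 1189} = \sqrt{903143} \approx 950.34$)
$Q{\left(-56 \right)} - W = \left(1 - 56\right) - \sqrt{903143} = -55 - \sqrt{903143}$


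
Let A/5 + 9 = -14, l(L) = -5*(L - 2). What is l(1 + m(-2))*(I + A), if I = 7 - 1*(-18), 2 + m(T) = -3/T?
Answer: -675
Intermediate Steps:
m(T) = -2 - 3/T
l(L) = 10 - 5*L (l(L) = -5*(-2 + L) = 10 - 5*L)
A = -115 (A = -45 + 5*(-14) = -45 - 70 = -115)
I = 25 (I = 7 + 18 = 25)
l(1 + m(-2))*(I + A) = (10 - 5*(1 + (-2 - 3/(-2))))*(25 - 115) = (10 - 5*(1 + (-2 - 3*(-½))))*(-90) = (10 - 5*(1 + (-2 + 3/2)))*(-90) = (10 - 5*(1 - ½))*(-90) = (10 - 5*½)*(-90) = (10 - 5/2)*(-90) = (15/2)*(-90) = -675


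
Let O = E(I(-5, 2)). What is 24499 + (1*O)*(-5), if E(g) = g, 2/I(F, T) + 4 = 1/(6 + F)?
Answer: 73507/3 ≈ 24502.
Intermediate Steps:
I(F, T) = 2/(-4 + 1/(6 + F))
O = -⅔ (O = 2*(-6 - 1*(-5))/(23 + 4*(-5)) = 2*(-6 + 5)/(23 - 20) = 2*(-1)/3 = 2*(⅓)*(-1) = -⅔ ≈ -0.66667)
24499 + (1*O)*(-5) = 24499 + (1*(-⅔))*(-5) = 24499 - ⅔*(-5) = 24499 + 10/3 = 73507/3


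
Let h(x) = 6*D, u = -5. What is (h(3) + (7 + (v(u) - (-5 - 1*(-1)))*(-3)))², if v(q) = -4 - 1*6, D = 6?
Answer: 3721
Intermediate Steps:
v(q) = -10 (v(q) = -4 - 6 = -10)
h(x) = 36 (h(x) = 6*6 = 36)
(h(3) + (7 + (v(u) - (-5 - 1*(-1)))*(-3)))² = (36 + (7 + (-10 - (-5 - 1*(-1)))*(-3)))² = (36 + (7 + (-10 - (-5 + 1))*(-3)))² = (36 + (7 + (-10 - 1*(-4))*(-3)))² = (36 + (7 + (-10 + 4)*(-3)))² = (36 + (7 - 6*(-3)))² = (36 + (7 + 18))² = (36 + 25)² = 61² = 3721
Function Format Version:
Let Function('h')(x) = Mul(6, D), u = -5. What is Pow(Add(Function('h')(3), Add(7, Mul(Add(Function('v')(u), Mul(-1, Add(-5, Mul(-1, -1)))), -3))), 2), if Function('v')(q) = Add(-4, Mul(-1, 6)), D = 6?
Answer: 3721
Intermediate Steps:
Function('v')(q) = -10 (Function('v')(q) = Add(-4, -6) = -10)
Function('h')(x) = 36 (Function('h')(x) = Mul(6, 6) = 36)
Pow(Add(Function('h')(3), Add(7, Mul(Add(Function('v')(u), Mul(-1, Add(-5, Mul(-1, -1)))), -3))), 2) = Pow(Add(36, Add(7, Mul(Add(-10, Mul(-1, Add(-5, Mul(-1, -1)))), -3))), 2) = Pow(Add(36, Add(7, Mul(Add(-10, Mul(-1, Add(-5, 1))), -3))), 2) = Pow(Add(36, Add(7, Mul(Add(-10, Mul(-1, -4)), -3))), 2) = Pow(Add(36, Add(7, Mul(Add(-10, 4), -3))), 2) = Pow(Add(36, Add(7, Mul(-6, -3))), 2) = Pow(Add(36, Add(7, 18)), 2) = Pow(Add(36, 25), 2) = Pow(61, 2) = 3721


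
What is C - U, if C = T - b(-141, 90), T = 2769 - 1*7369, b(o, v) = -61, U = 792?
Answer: -5331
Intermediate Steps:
T = -4600 (T = 2769 - 7369 = -4600)
C = -4539 (C = -4600 - 1*(-61) = -4600 + 61 = -4539)
C - U = -4539 - 1*792 = -4539 - 792 = -5331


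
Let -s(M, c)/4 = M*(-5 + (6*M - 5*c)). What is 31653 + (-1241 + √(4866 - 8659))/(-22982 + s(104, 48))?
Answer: 5717989079/180646 - I*√3793/180646 ≈ 31653.0 - 0.00034093*I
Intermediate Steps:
s(M, c) = -4*M*(-5 - 5*c + 6*M) (s(M, c) = -4*M*(-5 + (6*M - 5*c)) = -4*M*(-5 + (-5*c + 6*M)) = -4*M*(-5 - 5*c + 6*M))
31653 + (-1241 + √(4866 - 8659))/(-22982 + s(104, 48)) = 31653 + (-1241 + √(4866 - 8659))/(-22982 + 4*104*(5 - 6*104 + 5*48)) = 31653 + (-1241 + √(-3793))/(-22982 + 4*104*(5 - 624 + 240)) = 31653 + (-1241 + I*√3793)/(-22982 + 4*104*(-379)) = 31653 + (-1241 + I*√3793)/(-22982 - 157664) = 31653 + (-1241 + I*√3793)/(-180646) = 31653 + (-1241 + I*√3793)*(-1/180646) = 31653 + (1241/180646 - I*√3793/180646) = 5717989079/180646 - I*√3793/180646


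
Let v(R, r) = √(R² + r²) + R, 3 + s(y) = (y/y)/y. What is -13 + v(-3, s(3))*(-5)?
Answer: 2 - 5*√145/3 ≈ -18.069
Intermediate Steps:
s(y) = -3 + 1/y (s(y) = -3 + (y/y)/y = -3 + 1/y)
v(R, r) = R + √(R² + r²)
-13 + v(-3, s(3))*(-5) = -13 + (-3 + √((-3)² + (-3 + 1/3)²))*(-5) = -13 + (-3 + √(9 + (-3 + ⅓)²))*(-5) = -13 + (-3 + √(9 + (-8/3)²))*(-5) = -13 + (-3 + √(9 + 64/9))*(-5) = -13 + (-3 + √(145/9))*(-5) = -13 + (-3 + √145/3)*(-5) = -13 + (15 - 5*√145/3) = 2 - 5*√145/3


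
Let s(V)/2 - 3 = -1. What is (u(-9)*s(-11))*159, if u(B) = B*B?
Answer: 51516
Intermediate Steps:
u(B) = B²
s(V) = 4 (s(V) = 6 + 2*(-1) = 6 - 2 = 4)
(u(-9)*s(-11))*159 = ((-9)²*4)*159 = (81*4)*159 = 324*159 = 51516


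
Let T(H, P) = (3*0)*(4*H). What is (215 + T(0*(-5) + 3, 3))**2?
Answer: 46225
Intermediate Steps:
T(H, P) = 0 (T(H, P) = 0*(4*H) = 0)
(215 + T(0*(-5) + 3, 3))**2 = (215 + 0)**2 = 215**2 = 46225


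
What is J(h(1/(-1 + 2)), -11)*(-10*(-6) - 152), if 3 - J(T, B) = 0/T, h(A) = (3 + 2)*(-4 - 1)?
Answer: -276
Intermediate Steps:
h(A) = -25 (h(A) = 5*(-5) = -25)
J(T, B) = 3 (J(T, B) = 3 - 0/T = 3 - 1*0 = 3 + 0 = 3)
J(h(1/(-1 + 2)), -11)*(-10*(-6) - 152) = 3*(-10*(-6) - 152) = 3*(60 - 152) = 3*(-92) = -276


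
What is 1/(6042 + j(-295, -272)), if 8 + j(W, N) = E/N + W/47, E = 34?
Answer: 376/2266377 ≈ 0.00016590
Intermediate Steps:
j(W, N) = -8 + 34/N + W/47 (j(W, N) = -8 + (34/N + W/47) = -8 + 34/N + W/47)
1/(6042 + j(-295, -272)) = 1/(6042 + (-8 + 34/(-272) + (1/47)*(-295))) = 1/(6042 + (-8 + 34*(-1/272) - 295/47)) = 1/(6042 + (-8 - ⅛ - 295/47)) = 1/(6042 - 5415/376) = 1/(2266377/376) = 376/2266377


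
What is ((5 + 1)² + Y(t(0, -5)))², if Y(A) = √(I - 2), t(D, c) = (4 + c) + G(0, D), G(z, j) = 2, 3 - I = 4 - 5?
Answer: (36 + √2)² ≈ 1399.8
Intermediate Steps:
I = 4 (I = 3 - (4 - 5) = 3 - 1*(-1) = 3 + 1 = 4)
t(D, c) = 6 + c (t(D, c) = (4 + c) + 2 = 6 + c)
Y(A) = √2 (Y(A) = √(4 - 2) = √2)
((5 + 1)² + Y(t(0, -5)))² = ((5 + 1)² + √2)² = (6² + √2)² = (36 + √2)²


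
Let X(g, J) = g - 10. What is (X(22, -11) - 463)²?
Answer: 203401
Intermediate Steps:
X(g, J) = -10 + g
(X(22, -11) - 463)² = ((-10 + 22) - 463)² = (12 - 463)² = (-451)² = 203401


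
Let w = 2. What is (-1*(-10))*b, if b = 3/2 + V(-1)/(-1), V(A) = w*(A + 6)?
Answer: -85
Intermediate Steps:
V(A) = 12 + 2*A (V(A) = 2*(A + 6) = 2*(6 + A) = 12 + 2*A)
b = -17/2 (b = 3/2 + (12 + 2*(-1))/(-1) = 3*(1/2) + (12 - 2)*(-1) = 3/2 + 10*(-1) = 3/2 - 10 = -17/2 ≈ -8.5000)
(-1*(-10))*b = -1*(-10)*(-17/2) = 10*(-17/2) = -85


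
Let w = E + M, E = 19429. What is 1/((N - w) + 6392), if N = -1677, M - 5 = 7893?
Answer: -1/22612 ≈ -4.4224e-5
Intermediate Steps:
M = 7898 (M = 5 + 7893 = 7898)
w = 27327 (w = 19429 + 7898 = 27327)
1/((N - w) + 6392) = 1/((-1677 - 1*27327) + 6392) = 1/((-1677 - 27327) + 6392) = 1/(-29004 + 6392) = 1/(-22612) = -1/22612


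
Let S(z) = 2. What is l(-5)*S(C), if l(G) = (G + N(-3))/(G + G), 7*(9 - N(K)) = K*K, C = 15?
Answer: -19/35 ≈ -0.54286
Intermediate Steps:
N(K) = 9 - K**2/7 (N(K) = 9 - K*K/7 = 9 - K**2/7)
l(G) = (54/7 + G)/(2*G) (l(G) = (G + (9 - 1/7*(-3)**2))/(G + G) = (G + (9 - 1/7*9))/((2*G)) = (G + (9 - 9/7))*(1/(2*G)) = (G + 54/7)*(1/(2*G)) = (54/7 + G)*(1/(2*G)) = (54/7 + G)/(2*G))
l(-5)*S(C) = ((1/14)*(54 + 7*(-5))/(-5))*2 = ((1/14)*(-1/5)*(54 - 35))*2 = ((1/14)*(-1/5)*19)*2 = -19/70*2 = -19/35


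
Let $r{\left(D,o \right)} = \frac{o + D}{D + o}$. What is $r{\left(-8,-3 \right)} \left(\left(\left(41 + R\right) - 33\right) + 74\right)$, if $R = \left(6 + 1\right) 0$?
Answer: $82$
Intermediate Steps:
$R = 0$ ($R = 7 \cdot 0 = 0$)
$r{\left(D,o \right)} = 1$ ($r{\left(D,o \right)} = \frac{D + o}{D + o} = 1$)
$r{\left(-8,-3 \right)} \left(\left(\left(41 + R\right) - 33\right) + 74\right) = 1 \left(\left(\left(41 + 0\right) - 33\right) + 74\right) = 1 \left(\left(41 - 33\right) + 74\right) = 1 \left(8 + 74\right) = 1 \cdot 82 = 82$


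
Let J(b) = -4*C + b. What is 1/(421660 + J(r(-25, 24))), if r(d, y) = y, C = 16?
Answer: 1/421620 ≈ 2.3718e-6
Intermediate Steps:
J(b) = -64 + b (J(b) = -4*16 + b = -64 + b)
1/(421660 + J(r(-25, 24))) = 1/(421660 + (-64 + 24)) = 1/(421660 - 40) = 1/421620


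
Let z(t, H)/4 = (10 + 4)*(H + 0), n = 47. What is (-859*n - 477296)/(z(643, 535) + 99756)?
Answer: -517669/129716 ≈ -3.9908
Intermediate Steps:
z(t, H) = 56*H (z(t, H) = 4*((10 + 4)*(H + 0)) = 4*(14*H) = 56*H)
(-859*n - 477296)/(z(643, 535) + 99756) = (-859*47 - 477296)/(56*535 + 99756) = (-40373 - 477296)/(29960 + 99756) = -517669/129716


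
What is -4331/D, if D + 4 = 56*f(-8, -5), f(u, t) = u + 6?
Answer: 4331/116 ≈ 37.336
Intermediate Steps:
f(u, t) = 6 + u
D = -116 (D = -4 + 56*(6 - 8) = -4 + 56*(-2) = -4 - 112 = -116)
-4331/D = -4331/(-116) = -4331*(-1/116) = 4331/116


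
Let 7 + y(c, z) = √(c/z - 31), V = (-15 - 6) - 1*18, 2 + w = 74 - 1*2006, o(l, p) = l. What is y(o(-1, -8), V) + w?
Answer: -1941 + 2*I*√11778/39 ≈ -1941.0 + 5.5655*I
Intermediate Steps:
w = -1934 (w = -2 + (74 - 1*2006) = -2 + (74 - 2006) = -2 - 1932 = -1934)
V = -39 (V = -21 - 18 = -39)
y(c, z) = -7 + √(-31 + c/z) (y(c, z) = -7 + √(c/z - 31) = -7 + √(-31 + c/z))
y(o(-1, -8), V) + w = (-7 + √(-31 - 1/(-39))) - 1934 = (-7 + √(-31 - 1*(-1/39))) - 1934 = (-7 + √(-31 + 1/39)) - 1934 = (-7 + √(-1208/39)) - 1934 = (-7 + 2*I*√11778/39) - 1934 = -1941 + 2*I*√11778/39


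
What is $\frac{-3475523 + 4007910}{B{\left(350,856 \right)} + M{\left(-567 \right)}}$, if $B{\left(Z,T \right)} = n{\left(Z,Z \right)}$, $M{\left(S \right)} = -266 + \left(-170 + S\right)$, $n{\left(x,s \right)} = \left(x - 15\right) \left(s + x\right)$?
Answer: $\frac{532387}{233497} \approx 2.2801$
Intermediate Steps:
$n{\left(x,s \right)} = \left(-15 + x\right) \left(s + x\right)$
$M{\left(S \right)} = -436 + S$
$B{\left(Z,T \right)} = - 30 Z + 2 Z^{2}$ ($B{\left(Z,T \right)} = Z^{2} - 15 Z - 15 Z + Z Z = Z^{2} - 15 Z - 15 Z + Z^{2} = - 30 Z + 2 Z^{2}$)
$\frac{-3475523 + 4007910}{B{\left(350,856 \right)} + M{\left(-567 \right)}} = \frac{-3475523 + 4007910}{2 \cdot 350 \left(-15 + 350\right) - 1003} = \frac{532387}{2 \cdot 350 \cdot 335 - 1003} = \frac{532387}{234500 - 1003} = \frac{532387}{233497}$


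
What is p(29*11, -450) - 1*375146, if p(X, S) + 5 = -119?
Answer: -375270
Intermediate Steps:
p(X, S) = -124 (p(X, S) = -5 - 119 = -124)
p(29*11, -450) - 1*375146 = -124 - 1*375146 = -124 - 375146 = -375270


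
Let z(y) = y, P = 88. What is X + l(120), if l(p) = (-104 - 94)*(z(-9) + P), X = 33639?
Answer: 17997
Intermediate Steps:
l(p) = -15642 (l(p) = (-104 - 94)*(-9 + 88) = -198*79 = -15642)
X + l(120) = 33639 - 15642 = 17997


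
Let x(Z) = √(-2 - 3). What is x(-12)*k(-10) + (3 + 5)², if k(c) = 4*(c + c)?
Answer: 64 - 80*I*√5 ≈ 64.0 - 178.89*I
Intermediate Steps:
k(c) = 8*c (k(c) = 4*(2*c) = 8*c)
x(Z) = I*√5 (x(Z) = √(-5) = I*√5)
x(-12)*k(-10) + (3 + 5)² = (I*√5)*(8*(-10)) + (3 + 5)² = (I*√5)*(-80) + 8² = -80*I*√5 + 64 = 64 - 80*I*√5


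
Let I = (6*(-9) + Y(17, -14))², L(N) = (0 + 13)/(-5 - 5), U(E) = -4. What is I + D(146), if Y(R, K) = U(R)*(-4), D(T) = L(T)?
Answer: 14427/10 ≈ 1442.7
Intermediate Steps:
L(N) = -13/10 (L(N) = 13/(-10) = 13*(-⅒) = -13/10)
D(T) = -13/10
Y(R, K) = 16 (Y(R, K) = -4*(-4) = 16)
I = 1444 (I = (6*(-9) + 16)² = (-54 + 16)² = (-38)² = 1444)
I + D(146) = 1444 - 13/10 = 14427/10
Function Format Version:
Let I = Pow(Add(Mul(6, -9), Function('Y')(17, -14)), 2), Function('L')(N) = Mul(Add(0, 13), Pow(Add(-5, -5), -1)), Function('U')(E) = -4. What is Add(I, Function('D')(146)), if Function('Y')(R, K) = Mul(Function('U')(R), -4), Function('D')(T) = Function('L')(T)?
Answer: Rational(14427, 10) ≈ 1442.7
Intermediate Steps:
Function('L')(N) = Rational(-13, 10) (Function('L')(N) = Mul(13, Pow(-10, -1)) = Mul(13, Rational(-1, 10)) = Rational(-13, 10))
Function('D')(T) = Rational(-13, 10)
Function('Y')(R, K) = 16 (Function('Y')(R, K) = Mul(-4, -4) = 16)
I = 1444 (I = Pow(Add(Mul(6, -9), 16), 2) = Pow(Add(-54, 16), 2) = Pow(-38, 2) = 1444)
Add(I, Function('D')(146)) = Add(1444, Rational(-13, 10)) = Rational(14427, 10)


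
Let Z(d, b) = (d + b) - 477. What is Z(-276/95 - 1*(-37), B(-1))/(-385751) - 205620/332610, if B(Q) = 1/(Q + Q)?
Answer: -501414050771/812596054030 ≈ -0.61705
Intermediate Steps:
B(Q) = 1/(2*Q)
Z(d, b) = -477 + b + d (Z(d, b) = (b + d) - 477 = -477 + b + d)
Z(-276/95 - 1*(-37), B(-1))/(-385751) - 205620/332610 = (-477 + (1/2)/(-1) + (-276/95 - 1*(-37)))/(-385751) - 205620/332610 = (-477 + (1/2)*(-1) + (-276*1/95 + 37))*(-1/385751) - 205620*1/332610 = (-477 - 1/2 + (-276/95 + 37))*(-1/385751) - 6854/11087 = (-477 - 1/2 + 3239/95)*(-1/385751) - 6854/11087 = -84247/190*(-1/385751) - 6854/11087 = 84247/73292690 - 6854/11087 = -501414050771/812596054030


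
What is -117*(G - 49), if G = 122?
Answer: -8541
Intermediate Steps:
-117*(G - 49) = -117*(122 - 49) = -117*73 = -8541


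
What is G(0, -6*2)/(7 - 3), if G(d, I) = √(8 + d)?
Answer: √2/2 ≈ 0.70711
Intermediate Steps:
G(0, -6*2)/(7 - 3) = √(8 + 0)/(7 - 3) = √8/4 = (2*√2)/4 = √2/2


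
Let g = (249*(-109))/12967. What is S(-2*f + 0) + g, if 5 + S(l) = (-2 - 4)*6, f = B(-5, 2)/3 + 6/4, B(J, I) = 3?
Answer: -558788/12967 ≈ -43.093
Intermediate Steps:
f = 5/2 (f = 3/3 + 6/4 = 3*(1/3) + 6*(1/4) = 1 + 3/2 = 5/2 ≈ 2.5000)
g = -27141/12967 (g = -27141*1/12967 = -27141/12967 ≈ -2.0931)
S(l) = -41 (S(l) = -5 + (-2 - 4)*6 = -5 - 6*6 = -5 - 36 = -41)
S(-2*f + 0) + g = -41 - 27141/12967 = -558788/12967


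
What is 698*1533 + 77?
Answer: 1070111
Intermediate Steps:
698*1533 + 77 = 1070034 + 77 = 1070111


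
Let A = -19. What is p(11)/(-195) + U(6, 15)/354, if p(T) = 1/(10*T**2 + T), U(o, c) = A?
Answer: -1508053/28095210 ≈ -0.053676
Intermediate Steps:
U(o, c) = -19
p(T) = 1/(T + 10*T**2)
p(11)/(-195) + U(6, 15)/354 = (1/(11*(1 + 10*11)))/(-195) - 19/354 = (1/(11*(1 + 110)))*(-1/195) - 19*1/354 = ((1/11)/111)*(-1/195) - 19/354 = ((1/11)*(1/111))*(-1/195) - 19/354 = (1/1221)*(-1/195) - 19/354 = -1/238095 - 19/354 = -1508053/28095210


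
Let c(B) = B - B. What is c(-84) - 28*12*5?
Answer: -1680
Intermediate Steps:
c(B) = 0
c(-84) - 28*12*5 = 0 - 28*12*5 = 0 - 336*5 = 0 - 1*1680 = 0 - 1680 = -1680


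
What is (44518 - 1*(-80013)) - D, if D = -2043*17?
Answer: 159262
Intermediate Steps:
D = -34731
(44518 - 1*(-80013)) - D = (44518 - 1*(-80013)) - 1*(-34731) = (44518 + 80013) + 34731 = 124531 + 34731 = 159262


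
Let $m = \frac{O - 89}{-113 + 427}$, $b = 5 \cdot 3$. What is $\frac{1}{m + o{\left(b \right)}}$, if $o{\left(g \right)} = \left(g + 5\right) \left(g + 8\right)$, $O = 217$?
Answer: $\frac{157}{72284} \approx 0.002172$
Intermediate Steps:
$b = 15$
$o{\left(g \right)} = \left(5 + g\right) \left(8 + g\right)$
$m = \frac{64}{157}$ ($m = \frac{217 - 89}{-113 + 427} = \frac{128}{314} = 128 \cdot \frac{1}{314} = \frac{64}{157} \approx 0.40764$)
$\frac{1}{m + o{\left(b \right)}} = \frac{1}{\frac{64}{157} + \left(40 + 15^{2} + 13 \cdot 15\right)} = \frac{1}{\frac{64}{157} + \left(40 + 225 + 195\right)} = \frac{1}{\frac{64}{157} + 460} = \frac{1}{\frac{72284}{157}} = \frac{157}{72284}$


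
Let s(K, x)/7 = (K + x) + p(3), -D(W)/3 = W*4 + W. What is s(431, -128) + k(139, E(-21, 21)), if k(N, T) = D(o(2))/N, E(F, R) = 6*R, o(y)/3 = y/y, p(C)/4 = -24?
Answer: 201366/139 ≈ 1448.7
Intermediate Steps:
p(C) = -96 (p(C) = 4*(-24) = -96)
o(y) = 3 (o(y) = 3*(y/y) = 3*1 = 3)
D(W) = -15*W (D(W) = -3*(W*4 + W) = -3*(4*W + W) = -15*W)
s(K, x) = -672 + 7*K + 7*x (s(K, x) = 7*((K + x) - 96) = 7*(-96 + K + x) = -672 + 7*K + 7*x)
k(N, T) = -45/N (k(N, T) = (-15*3)/N = -45/N)
s(431, -128) + k(139, E(-21, 21)) = (-672 + 7*431 + 7*(-128)) - 45/139 = (-672 + 3017 - 896) - 45*1/139 = 1449 - 45/139 = 201366/139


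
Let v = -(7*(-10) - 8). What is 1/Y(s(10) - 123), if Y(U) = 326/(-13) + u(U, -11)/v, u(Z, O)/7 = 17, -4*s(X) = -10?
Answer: -78/1837 ≈ -0.042461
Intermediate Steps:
s(X) = 5/2 (s(X) = -1/4*(-10) = 5/2)
u(Z, O) = 119 (u(Z, O) = 7*17 = 119)
v = 78 (v = -(-70 - 8) = -1*(-78) = 78)
Y(U) = -1837/78 (Y(U) = 326/(-13) + 119/78 = 326*(-1/13) + 119*(1/78) = -326/13 + 119/78 = -1837/78)
1/Y(s(10) - 123) = 1/(-1837/78) = -78/1837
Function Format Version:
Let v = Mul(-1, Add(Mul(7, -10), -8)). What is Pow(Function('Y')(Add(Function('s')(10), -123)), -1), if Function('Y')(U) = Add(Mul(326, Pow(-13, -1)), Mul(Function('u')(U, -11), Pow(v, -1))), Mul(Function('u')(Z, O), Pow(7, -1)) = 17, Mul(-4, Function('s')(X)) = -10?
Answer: Rational(-78, 1837) ≈ -0.042461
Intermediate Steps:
Function('s')(X) = Rational(5, 2) (Function('s')(X) = Mul(Rational(-1, 4), -10) = Rational(5, 2))
Function('u')(Z, O) = 119 (Function('u')(Z, O) = Mul(7, 17) = 119)
v = 78 (v = Mul(-1, Add(-70, -8)) = Mul(-1, -78) = 78)
Function('Y')(U) = Rational(-1837, 78) (Function('Y')(U) = Add(Mul(326, Pow(-13, -1)), Mul(119, Pow(78, -1))) = Add(Mul(326, Rational(-1, 13)), Mul(119, Rational(1, 78))) = Add(Rational(-326, 13), Rational(119, 78)) = Rational(-1837, 78))
Pow(Function('Y')(Add(Function('s')(10), -123)), -1) = Pow(Rational(-1837, 78), -1) = Rational(-78, 1837)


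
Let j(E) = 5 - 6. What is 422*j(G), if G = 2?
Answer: -422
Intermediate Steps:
j(E) = -1
422*j(G) = 422*(-1) = -422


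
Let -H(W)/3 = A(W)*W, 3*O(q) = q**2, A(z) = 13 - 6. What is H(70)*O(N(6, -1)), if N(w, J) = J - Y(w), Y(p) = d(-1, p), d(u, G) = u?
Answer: 0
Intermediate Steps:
Y(p) = -1
N(w, J) = 1 + J (N(w, J) = J - 1*(-1) = J + 1 = 1 + J)
A(z) = 7
O(q) = q**2/3
H(W) = -21*W
H(70)*O(N(6, -1)) = (-21*70)*((1 - 1)**2/3) = -490*0**2 = -490*0 = -1470*0 = 0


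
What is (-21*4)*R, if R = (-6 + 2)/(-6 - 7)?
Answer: -336/13 ≈ -25.846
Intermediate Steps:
R = 4/13 (R = -4/(-13) = -4*(-1/13) = 4/13 ≈ 0.30769)
(-21*4)*R = -21*4*(4/13) = -84*4/13 = -336/13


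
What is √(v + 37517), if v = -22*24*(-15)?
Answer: √45437 ≈ 213.16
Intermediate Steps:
v = 7920 (v = -528*(-15) = 7920)
√(v + 37517) = √(7920 + 37517) = √45437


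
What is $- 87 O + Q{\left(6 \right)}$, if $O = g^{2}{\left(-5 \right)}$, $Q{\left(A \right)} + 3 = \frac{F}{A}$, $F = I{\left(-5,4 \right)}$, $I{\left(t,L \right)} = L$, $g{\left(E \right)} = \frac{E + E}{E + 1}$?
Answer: $- \frac{6553}{12} \approx -546.08$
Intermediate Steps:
$g{\left(E \right)} = \frac{2 E}{1 + E}$
$F = 4$
$Q{\left(A \right)} = -3 + \frac{4}{A}$
$O = \frac{25}{4}$ ($O = \left(2 \left(-5\right) \frac{1}{1 - 5}\right)^{2} = \left(2 \left(-5\right) \frac{1}{-4}\right)^{2} = \left(2 \left(-5\right) \left(- \frac{1}{4}\right)\right)^{2} = \left(\frac{5}{2}\right)^{2} = \frac{25}{4} \approx 6.25$)
$- 87 O + Q{\left(6 \right)} = \left(-87\right) \frac{25}{4} - \left(3 - \frac{4}{6}\right) = - \frac{2175}{4} + \left(-3 + 4 \cdot \frac{1}{6}\right) = - \frac{2175}{4} + \left(-3 + \frac{2}{3}\right) = - \frac{2175}{4} - \frac{7}{3} = - \frac{6553}{12}$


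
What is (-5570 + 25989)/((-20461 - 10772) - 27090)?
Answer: -20419/58323 ≈ -0.35010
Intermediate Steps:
(-5570 + 25989)/((-20461 - 10772) - 27090) = 20419/(-31233 - 27090) = 20419/(-58323) = 20419*(-1/58323) = -20419/58323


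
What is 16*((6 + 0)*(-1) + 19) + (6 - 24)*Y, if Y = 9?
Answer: 46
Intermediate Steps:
16*((6 + 0)*(-1) + 19) + (6 - 24)*Y = 16*((6 + 0)*(-1) + 19) + (6 - 24)*9 = 16*(6*(-1) + 19) - 18*9 = 16*(-6 + 19) - 162 = 16*13 - 162 = 208 - 162 = 46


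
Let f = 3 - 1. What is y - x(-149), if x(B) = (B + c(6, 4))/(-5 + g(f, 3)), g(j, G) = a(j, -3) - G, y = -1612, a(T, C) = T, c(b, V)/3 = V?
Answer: -9809/6 ≈ -1634.8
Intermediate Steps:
c(b, V) = 3*V
f = 2
g(j, G) = j - G
x(B) = -2 - B/6 (x(B) = (B + 3*4)/(-5 + (2 - 1*3)) = (B + 12)/(-5 + (2 - 3)) = (12 + B)/(-5 - 1) = (12 + B)/(-6) = (12 + B)*(-⅙) = -2 - B/6)
y - x(-149) = -1612 - (-2 - ⅙*(-149)) = -1612 - (-2 + 149/6) = -1612 - 1*137/6 = -1612 - 137/6 = -9809/6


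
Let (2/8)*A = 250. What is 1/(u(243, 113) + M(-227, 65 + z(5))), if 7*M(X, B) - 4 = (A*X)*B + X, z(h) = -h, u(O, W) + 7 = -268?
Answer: -7/13622148 ≈ -5.1387e-7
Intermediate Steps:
A = 1000 (A = 4*250 = 1000)
u(O, W) = -275 (u(O, W) = -7 - 268 = -275)
M(X, B) = 4/7 + X/7 + 1000*B*X/7 (M(X, B) = 4/7 + ((1000*X)*B + X)/7 = 4/7 + (1000*B*X + X)/7 = 4/7 + (X + 1000*B*X)/7 = 4/7 + (X/7 + 1000*B*X/7) = 4/7 + X/7 + 1000*B*X/7)
1/(u(243, 113) + M(-227, 65 + z(5))) = 1/(-275 + (4/7 + (1/7)*(-227) + (1000/7)*(65 - 1*5)*(-227))) = 1/(-275 + (4/7 - 227/7 + (1000/7)*(65 - 5)*(-227))) = 1/(-275 + (4/7 - 227/7 + (1000/7)*60*(-227))) = 1/(-275 + (4/7 - 227/7 - 13620000/7)) = 1/(-275 - 13620223/7) = 1/(-13622148/7) = -7/13622148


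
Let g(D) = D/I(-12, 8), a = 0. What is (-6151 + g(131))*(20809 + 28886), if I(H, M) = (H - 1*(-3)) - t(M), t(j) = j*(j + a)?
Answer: -22320708030/73 ≈ -3.0576e+8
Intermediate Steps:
t(j) = j² (t(j) = j*(j + 0) = j*j = j²)
I(H, M) = 3 + H - M² (I(H, M) = (H - 1*(-3)) - M² = (H + 3) - M² = (3 + H) - M² = 3 + H - M²)
g(D) = -D/73 (g(D) = D/(3 - 12 - 1*8²) = D/(3 - 12 - 1*64) = D/(3 - 12 - 64) = D/(-73) = D*(-1/73) = -D/73)
(-6151 + g(131))*(20809 + 28886) = (-6151 - 1/73*131)*(20809 + 28886) = (-6151 - 131/73)*49695 = -449154/73*49695 = -22320708030/73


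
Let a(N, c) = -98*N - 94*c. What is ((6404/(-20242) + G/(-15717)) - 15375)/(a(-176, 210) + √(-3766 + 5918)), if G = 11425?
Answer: 761896050194741/123437933642673 + 1222947111067*√538/246875867285346 ≈ 6.2872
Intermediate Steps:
((6404/(-20242) + G/(-15717)) - 15375)/(a(-176, 210) + √(-3766 + 5918)) = ((6404/(-20242) + 11425/(-15717)) - 15375)/((-98*(-176) - 94*210) + √(-3766 + 5918)) = ((6404*(-1/20242) + 11425*(-1/15717)) - 15375)/((17248 - 19740) + √2152) = ((-3202/10121 - 11425/15717) - 15375)/(-2492 + 2*√538) = (-165958259/159071757 - 15375)/(-2492 + 2*√538) = -2445894222134/(159071757*(-2492 + 2*√538))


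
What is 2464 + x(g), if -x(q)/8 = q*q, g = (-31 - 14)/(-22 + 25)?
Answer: 664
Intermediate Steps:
g = -15 (g = -45/3 = -45*1/3 = -15)
x(q) = -8*q**2 (x(q) = -8*q*q = -8*q**2)
2464 + x(g) = 2464 - 8*(-15)**2 = 2464 - 8*225 = 2464 - 1800 = 664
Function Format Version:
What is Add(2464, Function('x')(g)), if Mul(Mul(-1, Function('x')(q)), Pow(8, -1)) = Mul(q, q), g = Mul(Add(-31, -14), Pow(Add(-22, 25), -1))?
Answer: 664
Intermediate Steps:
g = -15 (g = Mul(-45, Pow(3, -1)) = Mul(-45, Rational(1, 3)) = -15)
Function('x')(q) = Mul(-8, Pow(q, 2)) (Function('x')(q) = Mul(-8, Mul(q, q)) = Mul(-8, Pow(q, 2)))
Add(2464, Function('x')(g)) = Add(2464, Mul(-8, Pow(-15, 2))) = Add(2464, Mul(-8, 225)) = Add(2464, -1800) = 664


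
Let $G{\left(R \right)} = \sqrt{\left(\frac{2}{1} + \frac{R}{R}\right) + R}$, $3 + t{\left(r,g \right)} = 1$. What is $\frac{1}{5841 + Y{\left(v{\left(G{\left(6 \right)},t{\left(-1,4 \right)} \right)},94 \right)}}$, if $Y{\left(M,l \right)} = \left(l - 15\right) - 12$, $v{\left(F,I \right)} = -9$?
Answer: $\frac{1}{5908} \approx 0.00016926$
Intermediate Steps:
$t{\left(r,g \right)} = -2$ ($t{\left(r,g \right)} = -3 + 1 = -2$)
$G{\left(R \right)} = \sqrt{3 + R}$ ($G{\left(R \right)} = \sqrt{\left(2 \cdot 1 + 1\right) + R} = \sqrt{\left(2 + 1\right) + R} = \sqrt{3 + R}$)
$Y{\left(M,l \right)} = -27 + l$ ($Y{\left(M,l \right)} = \left(-15 + l\right) - 12 = -27 + l$)
$\frac{1}{5841 + Y{\left(v{\left(G{\left(6 \right)},t{\left(-1,4 \right)} \right)},94 \right)}} = \frac{1}{5841 + \left(-27 + 94\right)} = \frac{1}{5841 + 67} = \frac{1}{5908}$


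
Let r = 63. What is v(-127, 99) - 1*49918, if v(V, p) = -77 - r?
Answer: -50058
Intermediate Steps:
v(V, p) = -140 (v(V, p) = -77 - 1*63 = -77 - 63 = -140)
v(-127, 99) - 1*49918 = -140 - 1*49918 = -140 - 49918 = -50058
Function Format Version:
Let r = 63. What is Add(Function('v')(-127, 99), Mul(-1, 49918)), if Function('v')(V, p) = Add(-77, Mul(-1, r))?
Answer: -50058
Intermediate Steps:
Function('v')(V, p) = -140 (Function('v')(V, p) = Add(-77, Mul(-1, 63)) = Add(-77, -63) = -140)
Add(Function('v')(-127, 99), Mul(-1, 49918)) = Add(-140, Mul(-1, 49918)) = Add(-140, -49918) = -50058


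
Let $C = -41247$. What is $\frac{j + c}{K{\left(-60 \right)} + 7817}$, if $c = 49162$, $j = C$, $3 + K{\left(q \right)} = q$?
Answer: $\frac{7915}{7754} \approx 1.0208$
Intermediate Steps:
$K{\left(q \right)} = -3 + q$
$j = -41247$
$\frac{j + c}{K{\left(-60 \right)} + 7817} = \frac{-41247 + 49162}{\left(-3 - 60\right) + 7817} = \frac{7915}{-63 + 7817} = \frac{7915}{7754}$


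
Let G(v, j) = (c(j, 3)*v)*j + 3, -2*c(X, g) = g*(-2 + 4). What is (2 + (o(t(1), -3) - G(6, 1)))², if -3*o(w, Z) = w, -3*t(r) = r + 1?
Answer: 24025/81 ≈ 296.60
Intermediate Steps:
c(X, g) = -g (c(X, g) = -g*(-2 + 4)/2 = -g*2/2 = -g)
t(r) = -⅓ - r/3 (t(r) = -(r + 1)/3 = -(1 + r)/3 = -⅓ - r/3)
o(w, Z) = -w/3
G(v, j) = 3 - 3*j*v (G(v, j) = ((-1*3)*v)*j + 3 = (-3*v)*j + 3 = -3*j*v + 3 = 3 - 3*j*v)
(2 + (o(t(1), -3) - G(6, 1)))² = (2 + (-(-⅓ - ⅓*1)/3 - (3 - 3*1*6)))² = (2 + (-(-⅓ - ⅓)/3 - (3 - 18)))² = (2 + (-⅓*(-⅔) - 1*(-15)))² = (2 + (2/9 + 15))² = (2 + 137/9)² = (155/9)² = 24025/81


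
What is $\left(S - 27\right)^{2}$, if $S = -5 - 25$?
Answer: $3249$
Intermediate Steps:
$S = -30$ ($S = -5 - 25 = -30$)
$\left(S - 27\right)^{2} = \left(-30 - 27\right)^{2} = \left(-57\right)^{2} = 3249$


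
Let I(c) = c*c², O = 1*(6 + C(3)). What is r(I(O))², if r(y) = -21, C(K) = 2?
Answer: 441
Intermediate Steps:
O = 8 (O = 1*(6 + 2) = 1*8 = 8)
I(c) = c³
r(I(O))² = (-21)² = 441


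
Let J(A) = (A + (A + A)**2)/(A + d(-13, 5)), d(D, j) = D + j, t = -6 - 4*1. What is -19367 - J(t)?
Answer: -58036/3 ≈ -19345.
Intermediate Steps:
t = -10 (t = -6 - 4 = -10)
J(A) = (A + 4*A**2)/(-8 + A) (J(A) = (A + (A + A)**2)/(A + (-13 + 5)) = (A + (2*A)**2)/(A - 8) = (A + 4*A**2)/(-8 + A))
-19367 - J(t) = -19367 - (-10)*(1 + 4*(-10))/(-8 - 10) = -19367 - (-10)*(1 - 40)/(-18) = -19367 - (-10)*(-1)*(-39)/18 = -19367 - 1*(-65/3) = -19367 + 65/3 = -58036/3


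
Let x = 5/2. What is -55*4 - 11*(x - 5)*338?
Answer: 9075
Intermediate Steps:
x = 5/2 (x = 5*(½) = 5/2 ≈ 2.5000)
-55*4 - 11*(x - 5)*338 = -55*4 - 11*(5/2 - 5)*338 = -220 - 11*(-5/2)*338 = -220 + (55/2)*338 = -220 + 9295 = 9075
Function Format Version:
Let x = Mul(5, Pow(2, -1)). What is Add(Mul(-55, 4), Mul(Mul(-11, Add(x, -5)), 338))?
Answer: 9075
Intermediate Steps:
x = Rational(5, 2) (x = Mul(5, Rational(1, 2)) = Rational(5, 2) ≈ 2.5000)
Add(Mul(-55, 4), Mul(Mul(-11, Add(x, -5)), 338)) = Add(Mul(-55, 4), Mul(Mul(-11, Add(Rational(5, 2), -5)), 338)) = Add(-220, Mul(Mul(-11, Rational(-5, 2)), 338)) = Add(-220, Mul(Rational(55, 2), 338)) = Add(-220, 9295) = 9075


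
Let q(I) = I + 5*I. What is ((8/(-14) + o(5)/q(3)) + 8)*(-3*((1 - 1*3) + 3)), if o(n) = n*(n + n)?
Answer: -643/21 ≈ -30.619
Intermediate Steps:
q(I) = 6*I
o(n) = 2*n**2 (o(n) = n*(2*n) = 2*n**2)
((8/(-14) + o(5)/q(3)) + 8)*(-3*((1 - 1*3) + 3)) = ((8/(-14) + (2*5**2)/((6*3))) + 8)*(-3*((1 - 1*3) + 3)) = ((8*(-1/14) + (2*25)/18) + 8)*(-3*((1 - 3) + 3)) = ((-4/7 + 50*(1/18)) + 8)*(-3*(-2 + 3)) = ((-4/7 + 25/9) + 8)*(-3*1) = (139/63 + 8)*(-3) = (643/63)*(-3) = -643/21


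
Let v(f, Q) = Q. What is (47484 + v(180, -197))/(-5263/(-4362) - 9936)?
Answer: -206265894/43335569 ≈ -4.7597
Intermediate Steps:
(47484 + v(180, -197))/(-5263/(-4362) - 9936) = (47484 - 197)/(-5263/(-4362) - 9936) = 47287/(-5263*(-1/4362) - 9936) = 47287/(5263/4362 - 9936) = 47287/(-43335569/4362) = 47287*(-4362/43335569) = -206265894/43335569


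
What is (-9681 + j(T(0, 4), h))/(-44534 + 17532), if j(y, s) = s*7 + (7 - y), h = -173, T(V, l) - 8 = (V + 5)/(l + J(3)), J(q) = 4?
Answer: 87149/216016 ≈ 0.40344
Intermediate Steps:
T(V, l) = 8 + (5 + V)/(4 + l) (T(V, l) = 8 + (V + 5)/(l + 4) = 8 + (5 + V)/(4 + l))
j(y, s) = 7 - y + 7*s (j(y, s) = 7*s + (7 - y) = 7 - y + 7*s)
(-9681 + j(T(0, 4), h))/(-44534 + 17532) = (-9681 + (7 - (37 + 0 + 8*4)/(4 + 4) + 7*(-173)))/(-44534 + 17532) = (-9681 + (7 - (37 + 0 + 32)/8 - 1211))/(-27002) = (-9681 + (7 - 69/8 - 1211))*(-1/27002) = (-9681 - 9701/8)*(-1/27002) = -87149/8*(-1/27002) = 87149/216016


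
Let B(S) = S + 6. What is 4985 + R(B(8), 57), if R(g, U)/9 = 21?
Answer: 5174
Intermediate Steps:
B(S) = 6 + S
R(g, U) = 189 (R(g, U) = 9*21 = 189)
4985 + R(B(8), 57) = 4985 + 189 = 5174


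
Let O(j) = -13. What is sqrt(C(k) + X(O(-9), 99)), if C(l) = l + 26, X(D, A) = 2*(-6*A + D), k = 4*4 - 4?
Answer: 14*I*sqrt(6) ≈ 34.293*I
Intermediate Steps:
k = 12 (k = 16 - 4 = 12)
X(D, A) = -12*A + 2*D (X(D, A) = 2*(D - 6*A) = -12*A + 2*D)
C(l) = 26 + l
sqrt(C(k) + X(O(-9), 99)) = sqrt((26 + 12) + (-12*99 + 2*(-13))) = sqrt(38 + (-1188 - 26)) = sqrt(38 - 1214) = sqrt(-1176) = 14*I*sqrt(6)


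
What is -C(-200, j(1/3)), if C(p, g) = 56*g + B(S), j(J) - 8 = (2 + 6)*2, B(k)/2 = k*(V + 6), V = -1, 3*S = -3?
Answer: -1334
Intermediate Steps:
S = -1 (S = (1/3)*(-3) = -1)
B(k) = 10*k (B(k) = 2*(k*(-1 + 6)) = 2*(k*5) = 2*(5*k) = 10*k)
j(J) = 24 (j(J) = 8 + (2 + 6)*2 = 8 + 8*2 = 8 + 16 = 24)
C(p, g) = -10 + 56*g (C(p, g) = 56*g + 10*(-1) = 56*g - 10 = -10 + 56*g)
-C(-200, j(1/3)) = -(-10 + 56*24) = -(-10 + 1344) = -1*1334 = -1334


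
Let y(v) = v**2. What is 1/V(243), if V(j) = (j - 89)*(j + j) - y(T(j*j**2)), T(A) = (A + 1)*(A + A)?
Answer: -1/169564656735367290028375625700 ≈ -5.8975e-30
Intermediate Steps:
T(A) = 2*A*(1 + A) (T(A) = (1 + A)*(2*A) = 2*A*(1 + A))
V(j) = -4*j**6*(1 + j**3)**2 + 2*j*(-89 + j) (V(j) = (j - 89)*(j + j) - (2*(j*j**2)*(1 + j*j**2))**2 = (-89 + j)*(2*j) - (2*j**3*(1 + j**3))**2 = 2*j*(-89 + j) - 4*j**6*(1 + j**3)**2 = -4*j**6*(1 + j**3)**2 + 2*j*(-89 + j))
1/V(243) = 1/(2*243*(-89 + 243 - 2*243**5*(1 + 243**3)**2)) = 1/(2*243*(-89 + 243 - 2*847288609443*(1 + 14348907)**2)) = 1/(2*243*(-89 + 243 - 2*847288609443*14348908**2)) = 1/(2*243*(-89 + 243 - 2*847288609443*205891160792464)) = 1/(2*243*(-89 + 243 - 348898470648903888947275104)) = 1/(2*243*(-348898470648903888947274950)) = 1/(-169564656735367290028375625700) = -1/169564656735367290028375625700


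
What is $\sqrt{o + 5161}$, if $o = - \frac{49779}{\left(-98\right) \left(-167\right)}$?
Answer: $\frac{\sqrt{28194659098}}{2338} \approx 71.819$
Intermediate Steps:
$o = - \frac{49779}{16366} \approx -3.0416$
$\sqrt{o + 5161} = \sqrt{- \frac{49779}{16366} + 5161} = \sqrt{\frac{84415147}{16366}} = \frac{\sqrt{28194659098}}{2338}$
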